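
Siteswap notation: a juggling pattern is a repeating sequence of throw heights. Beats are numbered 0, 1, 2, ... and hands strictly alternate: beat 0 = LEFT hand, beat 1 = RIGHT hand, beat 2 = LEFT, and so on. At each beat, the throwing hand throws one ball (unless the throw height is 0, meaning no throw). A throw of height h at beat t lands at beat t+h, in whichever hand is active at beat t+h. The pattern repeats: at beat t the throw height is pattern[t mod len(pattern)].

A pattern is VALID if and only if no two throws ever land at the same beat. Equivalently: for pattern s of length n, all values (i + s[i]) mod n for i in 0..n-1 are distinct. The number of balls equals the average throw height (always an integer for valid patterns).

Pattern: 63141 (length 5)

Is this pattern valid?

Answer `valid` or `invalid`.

Answer: valid

Derivation:
i=0: (i + s[i]) mod n = (0 + 6) mod 5 = 1
i=1: (i + s[i]) mod n = (1 + 3) mod 5 = 4
i=2: (i + s[i]) mod n = (2 + 1) mod 5 = 3
i=3: (i + s[i]) mod n = (3 + 4) mod 5 = 2
i=4: (i + s[i]) mod n = (4 + 1) mod 5 = 0
Residues: [1, 4, 3, 2, 0], distinct: True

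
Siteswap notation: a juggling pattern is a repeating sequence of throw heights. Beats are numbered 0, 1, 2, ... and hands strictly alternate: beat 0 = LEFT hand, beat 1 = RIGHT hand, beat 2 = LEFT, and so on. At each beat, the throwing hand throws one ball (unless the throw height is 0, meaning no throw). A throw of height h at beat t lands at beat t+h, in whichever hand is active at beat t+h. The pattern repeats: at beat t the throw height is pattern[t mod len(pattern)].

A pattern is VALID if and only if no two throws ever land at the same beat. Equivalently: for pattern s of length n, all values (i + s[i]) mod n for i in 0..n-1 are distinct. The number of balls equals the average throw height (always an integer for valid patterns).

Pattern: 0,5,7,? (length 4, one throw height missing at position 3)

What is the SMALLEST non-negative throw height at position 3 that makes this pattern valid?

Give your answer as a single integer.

Answer: 0

Derivation:
i=0: (0 + 0) mod 4 = 0
i=1: (1 + 5) mod 4 = 2
i=2: (2 + 7) mod 4 = 1
i=3: s[i]=? (unknown)
Known residues: [0, 1, 2]; need a permutation of 0..3, so missing residue r = 3
Need (3 + s) mod 4 = 3; smallest s = (3 - 3) mod 4 = 0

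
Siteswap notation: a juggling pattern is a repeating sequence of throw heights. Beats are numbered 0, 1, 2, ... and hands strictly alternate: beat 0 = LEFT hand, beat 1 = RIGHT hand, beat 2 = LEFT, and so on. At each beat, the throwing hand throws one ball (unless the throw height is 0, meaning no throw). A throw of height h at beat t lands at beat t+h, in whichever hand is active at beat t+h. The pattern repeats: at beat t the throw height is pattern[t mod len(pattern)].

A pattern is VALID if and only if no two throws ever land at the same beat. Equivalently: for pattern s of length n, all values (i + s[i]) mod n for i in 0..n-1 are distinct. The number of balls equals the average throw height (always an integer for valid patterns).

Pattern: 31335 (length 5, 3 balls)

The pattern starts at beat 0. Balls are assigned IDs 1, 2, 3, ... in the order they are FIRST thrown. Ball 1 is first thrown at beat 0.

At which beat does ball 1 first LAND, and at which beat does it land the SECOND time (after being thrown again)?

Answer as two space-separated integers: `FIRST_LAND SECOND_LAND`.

Beat 0 (L): throw ball1 h=3 -> lands@3:R; in-air after throw: [b1@3:R]
Beat 1 (R): throw ball2 h=1 -> lands@2:L; in-air after throw: [b2@2:L b1@3:R]
Beat 2 (L): throw ball2 h=3 -> lands@5:R; in-air after throw: [b1@3:R b2@5:R]
Beat 3 (R): throw ball1 h=3 -> lands@6:L; in-air after throw: [b2@5:R b1@6:L]
Beat 4 (L): throw ball3 h=5 -> lands@9:R; in-air after throw: [b2@5:R b1@6:L b3@9:R]
Beat 5 (R): throw ball2 h=3 -> lands@8:L; in-air after throw: [b1@6:L b2@8:L b3@9:R]
Beat 6 (L): throw ball1 h=1 -> lands@7:R; in-air after throw: [b1@7:R b2@8:L b3@9:R]
Ball 1: thrown@0 h=3 -> first land @3; rethrown@3 h=3 -> second land @6

Answer: 3 6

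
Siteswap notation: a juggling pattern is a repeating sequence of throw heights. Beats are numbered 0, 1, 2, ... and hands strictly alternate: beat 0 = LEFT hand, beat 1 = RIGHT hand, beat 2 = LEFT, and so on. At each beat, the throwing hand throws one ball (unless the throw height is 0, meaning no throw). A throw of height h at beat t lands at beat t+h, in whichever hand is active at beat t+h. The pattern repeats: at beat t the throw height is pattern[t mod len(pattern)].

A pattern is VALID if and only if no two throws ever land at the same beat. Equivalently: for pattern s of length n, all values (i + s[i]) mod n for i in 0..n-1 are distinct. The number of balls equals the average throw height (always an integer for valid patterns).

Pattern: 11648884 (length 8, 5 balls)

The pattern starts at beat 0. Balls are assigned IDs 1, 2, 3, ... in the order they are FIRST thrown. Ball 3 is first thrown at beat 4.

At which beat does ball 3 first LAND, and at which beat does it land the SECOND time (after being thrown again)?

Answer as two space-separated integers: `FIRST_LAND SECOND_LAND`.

Beat 0 (L): throw ball1 h=1 -> lands@1:R; in-air after throw: [b1@1:R]
Beat 1 (R): throw ball1 h=1 -> lands@2:L; in-air after throw: [b1@2:L]
Beat 2 (L): throw ball1 h=6 -> lands@8:L; in-air after throw: [b1@8:L]
Beat 3 (R): throw ball2 h=4 -> lands@7:R; in-air after throw: [b2@7:R b1@8:L]
Beat 4 (L): throw ball3 h=8 -> lands@12:L; in-air after throw: [b2@7:R b1@8:L b3@12:L]
Beat 5 (R): throw ball4 h=8 -> lands@13:R; in-air after throw: [b2@7:R b1@8:L b3@12:L b4@13:R]
Beat 6 (L): throw ball5 h=8 -> lands@14:L; in-air after throw: [b2@7:R b1@8:L b3@12:L b4@13:R b5@14:L]
Beat 7 (R): throw ball2 h=4 -> lands@11:R; in-air after throw: [b1@8:L b2@11:R b3@12:L b4@13:R b5@14:L]
Beat 8 (L): throw ball1 h=1 -> lands@9:R; in-air after throw: [b1@9:R b2@11:R b3@12:L b4@13:R b5@14:L]
Beat 9 (R): throw ball1 h=1 -> lands@10:L; in-air after throw: [b1@10:L b2@11:R b3@12:L b4@13:R b5@14:L]
Beat 10 (L): throw ball1 h=6 -> lands@16:L; in-air after throw: [b2@11:R b3@12:L b4@13:R b5@14:L b1@16:L]
Beat 11 (R): throw ball2 h=4 -> lands@15:R; in-air after throw: [b3@12:L b4@13:R b5@14:L b2@15:R b1@16:L]
Beat 12 (L): throw ball3 h=8 -> lands@20:L; in-air after throw: [b4@13:R b5@14:L b2@15:R b1@16:L b3@20:L]
Beat 13 (R): throw ball4 h=8 -> lands@21:R; in-air after throw: [b5@14:L b2@15:R b1@16:L b3@20:L b4@21:R]
Beat 14 (L): throw ball5 h=8 -> lands@22:L; in-air after throw: [b2@15:R b1@16:L b3@20:L b4@21:R b5@22:L]
Beat 15 (R): throw ball2 h=4 -> lands@19:R; in-air after throw: [b1@16:L b2@19:R b3@20:L b4@21:R b5@22:L]
Beat 16 (L): throw ball1 h=1 -> lands@17:R; in-air after throw: [b1@17:R b2@19:R b3@20:L b4@21:R b5@22:L]
Beat 17 (R): throw ball1 h=1 -> lands@18:L; in-air after throw: [b1@18:L b2@19:R b3@20:L b4@21:R b5@22:L]
Beat 18 (L): throw ball1 h=6 -> lands@24:L; in-air after throw: [b2@19:R b3@20:L b4@21:R b5@22:L b1@24:L]
Beat 19 (R): throw ball2 h=4 -> lands@23:R; in-air after throw: [b3@20:L b4@21:R b5@22:L b2@23:R b1@24:L]
Ball 3: thrown@4 h=8 -> first land @12; rethrown@12 h=8 -> second land @20

Answer: 12 20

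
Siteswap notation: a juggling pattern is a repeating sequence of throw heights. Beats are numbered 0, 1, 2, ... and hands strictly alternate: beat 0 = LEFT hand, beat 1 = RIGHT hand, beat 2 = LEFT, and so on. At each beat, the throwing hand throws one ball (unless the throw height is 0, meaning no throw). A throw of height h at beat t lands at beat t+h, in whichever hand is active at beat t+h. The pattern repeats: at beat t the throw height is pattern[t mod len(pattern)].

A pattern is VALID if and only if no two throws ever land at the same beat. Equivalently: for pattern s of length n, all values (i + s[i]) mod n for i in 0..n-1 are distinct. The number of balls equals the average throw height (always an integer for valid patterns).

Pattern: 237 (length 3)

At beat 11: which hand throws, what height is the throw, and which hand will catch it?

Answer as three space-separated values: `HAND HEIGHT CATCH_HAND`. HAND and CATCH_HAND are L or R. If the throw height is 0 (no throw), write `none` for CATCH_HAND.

Answer: R 7 L

Derivation:
Beat 11: 11 mod 2 = 1, so hand = R
Throw height = pattern[11 mod 3] = pattern[2] = 7
Lands at beat 11+7=18, 18 mod 2 = 0, so catch hand = L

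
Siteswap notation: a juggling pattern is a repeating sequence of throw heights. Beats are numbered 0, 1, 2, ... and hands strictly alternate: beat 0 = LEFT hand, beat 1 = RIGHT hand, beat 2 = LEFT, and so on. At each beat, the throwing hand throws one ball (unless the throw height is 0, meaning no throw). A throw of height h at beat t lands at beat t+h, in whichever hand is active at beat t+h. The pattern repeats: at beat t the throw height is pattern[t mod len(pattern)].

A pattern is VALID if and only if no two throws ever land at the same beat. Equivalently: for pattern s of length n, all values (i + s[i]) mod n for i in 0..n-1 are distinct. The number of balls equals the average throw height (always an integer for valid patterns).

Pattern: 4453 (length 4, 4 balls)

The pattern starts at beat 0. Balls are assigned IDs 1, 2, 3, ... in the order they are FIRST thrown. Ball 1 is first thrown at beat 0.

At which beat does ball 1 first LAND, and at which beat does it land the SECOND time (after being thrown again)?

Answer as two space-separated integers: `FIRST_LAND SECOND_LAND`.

Answer: 4 8

Derivation:
Beat 0 (L): throw ball1 h=4 -> lands@4:L; in-air after throw: [b1@4:L]
Beat 1 (R): throw ball2 h=4 -> lands@5:R; in-air after throw: [b1@4:L b2@5:R]
Beat 2 (L): throw ball3 h=5 -> lands@7:R; in-air after throw: [b1@4:L b2@5:R b3@7:R]
Beat 3 (R): throw ball4 h=3 -> lands@6:L; in-air after throw: [b1@4:L b2@5:R b4@6:L b3@7:R]
Beat 4 (L): throw ball1 h=4 -> lands@8:L; in-air after throw: [b2@5:R b4@6:L b3@7:R b1@8:L]
Beat 5 (R): throw ball2 h=4 -> lands@9:R; in-air after throw: [b4@6:L b3@7:R b1@8:L b2@9:R]
Beat 6 (L): throw ball4 h=5 -> lands@11:R; in-air after throw: [b3@7:R b1@8:L b2@9:R b4@11:R]
Beat 7 (R): throw ball3 h=3 -> lands@10:L; in-air after throw: [b1@8:L b2@9:R b3@10:L b4@11:R]
Beat 8 (L): throw ball1 h=4 -> lands@12:L; in-air after throw: [b2@9:R b3@10:L b4@11:R b1@12:L]
Ball 1: thrown@0 h=4 -> first land @4; rethrown@4 h=4 -> second land @8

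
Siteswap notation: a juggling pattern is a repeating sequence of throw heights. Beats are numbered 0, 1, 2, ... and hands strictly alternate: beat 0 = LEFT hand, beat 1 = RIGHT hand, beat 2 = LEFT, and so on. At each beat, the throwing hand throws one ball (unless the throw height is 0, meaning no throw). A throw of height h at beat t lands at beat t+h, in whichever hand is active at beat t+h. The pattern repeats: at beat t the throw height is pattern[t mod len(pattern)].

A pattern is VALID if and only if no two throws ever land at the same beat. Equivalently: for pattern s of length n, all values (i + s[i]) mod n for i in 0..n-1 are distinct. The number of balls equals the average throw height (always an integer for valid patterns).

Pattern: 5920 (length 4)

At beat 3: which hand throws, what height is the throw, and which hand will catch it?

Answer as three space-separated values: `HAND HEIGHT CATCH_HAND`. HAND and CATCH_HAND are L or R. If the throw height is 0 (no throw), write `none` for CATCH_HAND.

Answer: R 0 none

Derivation:
Beat 3: 3 mod 2 = 1, so hand = R
Throw height = pattern[3 mod 4] = pattern[3] = 0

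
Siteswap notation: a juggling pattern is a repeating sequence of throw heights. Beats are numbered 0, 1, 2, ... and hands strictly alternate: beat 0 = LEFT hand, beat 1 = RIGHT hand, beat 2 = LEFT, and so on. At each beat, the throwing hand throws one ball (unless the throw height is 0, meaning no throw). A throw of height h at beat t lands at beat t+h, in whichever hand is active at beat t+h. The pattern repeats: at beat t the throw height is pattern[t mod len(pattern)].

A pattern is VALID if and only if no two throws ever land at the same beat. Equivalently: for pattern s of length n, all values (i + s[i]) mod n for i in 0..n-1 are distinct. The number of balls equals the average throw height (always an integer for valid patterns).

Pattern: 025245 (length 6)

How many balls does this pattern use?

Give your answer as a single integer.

Answer: 3

Derivation:
Pattern = [0, 2, 5, 2, 4, 5], length n = 6
  position 0: throw height = 0, running sum = 0
  position 1: throw height = 2, running sum = 2
  position 2: throw height = 5, running sum = 7
  position 3: throw height = 2, running sum = 9
  position 4: throw height = 4, running sum = 13
  position 5: throw height = 5, running sum = 18
Total sum = 18; balls = sum / n = 18 / 6 = 3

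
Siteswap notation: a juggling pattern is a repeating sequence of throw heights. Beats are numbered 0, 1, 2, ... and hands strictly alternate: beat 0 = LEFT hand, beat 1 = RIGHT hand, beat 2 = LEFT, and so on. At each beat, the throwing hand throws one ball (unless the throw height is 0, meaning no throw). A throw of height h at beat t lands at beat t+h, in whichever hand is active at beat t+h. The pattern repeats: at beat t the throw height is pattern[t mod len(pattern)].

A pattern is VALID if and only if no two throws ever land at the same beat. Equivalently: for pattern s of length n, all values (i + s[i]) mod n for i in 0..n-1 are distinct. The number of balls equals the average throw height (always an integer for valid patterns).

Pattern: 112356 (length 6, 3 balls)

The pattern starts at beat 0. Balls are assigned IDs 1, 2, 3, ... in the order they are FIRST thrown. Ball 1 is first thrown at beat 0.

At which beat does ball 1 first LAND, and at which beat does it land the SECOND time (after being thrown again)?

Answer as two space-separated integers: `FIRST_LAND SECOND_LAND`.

Answer: 1 2

Derivation:
Beat 0 (L): throw ball1 h=1 -> lands@1:R; in-air after throw: [b1@1:R]
Beat 1 (R): throw ball1 h=1 -> lands@2:L; in-air after throw: [b1@2:L]
Beat 2 (L): throw ball1 h=2 -> lands@4:L; in-air after throw: [b1@4:L]
Ball 1: thrown@0 h=1 -> first land @1; rethrown@1 h=1 -> second land @2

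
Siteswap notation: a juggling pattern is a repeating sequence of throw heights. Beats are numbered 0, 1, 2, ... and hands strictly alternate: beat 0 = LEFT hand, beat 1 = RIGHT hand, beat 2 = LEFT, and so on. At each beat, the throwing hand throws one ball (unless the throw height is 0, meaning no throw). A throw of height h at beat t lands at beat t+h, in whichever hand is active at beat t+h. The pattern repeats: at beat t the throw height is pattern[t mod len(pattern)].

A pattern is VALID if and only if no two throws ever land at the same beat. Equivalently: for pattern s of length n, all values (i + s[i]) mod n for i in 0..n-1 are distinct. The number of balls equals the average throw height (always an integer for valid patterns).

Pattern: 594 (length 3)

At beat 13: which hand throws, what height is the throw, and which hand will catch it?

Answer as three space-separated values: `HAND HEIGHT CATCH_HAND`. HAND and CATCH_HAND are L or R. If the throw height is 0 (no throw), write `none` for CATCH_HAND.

Beat 13: 13 mod 2 = 1, so hand = R
Throw height = pattern[13 mod 3] = pattern[1] = 9
Lands at beat 13+9=22, 22 mod 2 = 0, so catch hand = L

Answer: R 9 L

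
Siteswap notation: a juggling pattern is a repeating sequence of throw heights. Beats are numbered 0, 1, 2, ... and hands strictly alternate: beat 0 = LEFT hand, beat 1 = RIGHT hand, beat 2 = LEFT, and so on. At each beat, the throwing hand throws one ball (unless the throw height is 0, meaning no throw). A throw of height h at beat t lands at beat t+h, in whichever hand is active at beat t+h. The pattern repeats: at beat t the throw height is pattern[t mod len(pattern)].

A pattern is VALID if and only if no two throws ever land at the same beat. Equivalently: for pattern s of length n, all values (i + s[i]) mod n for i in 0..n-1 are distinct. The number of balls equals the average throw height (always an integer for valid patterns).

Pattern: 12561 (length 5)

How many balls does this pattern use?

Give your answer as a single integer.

Pattern = [1, 2, 5, 6, 1], length n = 5
  position 0: throw height = 1, running sum = 1
  position 1: throw height = 2, running sum = 3
  position 2: throw height = 5, running sum = 8
  position 3: throw height = 6, running sum = 14
  position 4: throw height = 1, running sum = 15
Total sum = 15; balls = sum / n = 15 / 5 = 3

Answer: 3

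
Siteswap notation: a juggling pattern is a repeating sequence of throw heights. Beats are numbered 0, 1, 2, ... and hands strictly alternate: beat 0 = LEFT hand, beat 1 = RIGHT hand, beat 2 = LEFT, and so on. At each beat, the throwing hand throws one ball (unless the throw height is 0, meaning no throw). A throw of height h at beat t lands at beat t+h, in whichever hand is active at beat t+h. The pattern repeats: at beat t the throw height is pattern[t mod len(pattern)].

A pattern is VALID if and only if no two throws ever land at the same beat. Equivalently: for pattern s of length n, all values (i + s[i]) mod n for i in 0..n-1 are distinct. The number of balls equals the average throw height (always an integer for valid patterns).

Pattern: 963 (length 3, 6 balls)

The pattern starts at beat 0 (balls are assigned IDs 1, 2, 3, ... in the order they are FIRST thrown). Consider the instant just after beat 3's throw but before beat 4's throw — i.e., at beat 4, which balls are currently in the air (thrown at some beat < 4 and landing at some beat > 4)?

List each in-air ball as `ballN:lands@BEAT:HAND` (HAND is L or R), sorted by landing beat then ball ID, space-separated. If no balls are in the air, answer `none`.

Answer: ball3:lands@5:R ball2:lands@7:R ball1:lands@9:R ball4:lands@12:L

Derivation:
Beat 0 (L): throw ball1 h=9 -> lands@9:R; in-air after throw: [b1@9:R]
Beat 1 (R): throw ball2 h=6 -> lands@7:R; in-air after throw: [b2@7:R b1@9:R]
Beat 2 (L): throw ball3 h=3 -> lands@5:R; in-air after throw: [b3@5:R b2@7:R b1@9:R]
Beat 3 (R): throw ball4 h=9 -> lands@12:L; in-air after throw: [b3@5:R b2@7:R b1@9:R b4@12:L]
Beat 4 (L): throw ball5 h=6 -> lands@10:L; in-air after throw: [b3@5:R b2@7:R b1@9:R b5@10:L b4@12:L]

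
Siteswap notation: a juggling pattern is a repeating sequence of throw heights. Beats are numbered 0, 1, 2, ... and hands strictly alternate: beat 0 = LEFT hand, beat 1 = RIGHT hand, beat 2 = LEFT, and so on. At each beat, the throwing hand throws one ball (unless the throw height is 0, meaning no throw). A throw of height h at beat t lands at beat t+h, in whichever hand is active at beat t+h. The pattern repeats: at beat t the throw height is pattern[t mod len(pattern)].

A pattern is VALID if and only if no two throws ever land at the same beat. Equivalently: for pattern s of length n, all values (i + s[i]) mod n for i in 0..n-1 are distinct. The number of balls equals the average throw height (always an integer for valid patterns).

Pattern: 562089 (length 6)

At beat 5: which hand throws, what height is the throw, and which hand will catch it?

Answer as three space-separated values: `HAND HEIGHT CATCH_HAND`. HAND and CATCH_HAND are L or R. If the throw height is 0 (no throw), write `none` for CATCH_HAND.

Beat 5: 5 mod 2 = 1, so hand = R
Throw height = pattern[5 mod 6] = pattern[5] = 9
Lands at beat 5+9=14, 14 mod 2 = 0, so catch hand = L

Answer: R 9 L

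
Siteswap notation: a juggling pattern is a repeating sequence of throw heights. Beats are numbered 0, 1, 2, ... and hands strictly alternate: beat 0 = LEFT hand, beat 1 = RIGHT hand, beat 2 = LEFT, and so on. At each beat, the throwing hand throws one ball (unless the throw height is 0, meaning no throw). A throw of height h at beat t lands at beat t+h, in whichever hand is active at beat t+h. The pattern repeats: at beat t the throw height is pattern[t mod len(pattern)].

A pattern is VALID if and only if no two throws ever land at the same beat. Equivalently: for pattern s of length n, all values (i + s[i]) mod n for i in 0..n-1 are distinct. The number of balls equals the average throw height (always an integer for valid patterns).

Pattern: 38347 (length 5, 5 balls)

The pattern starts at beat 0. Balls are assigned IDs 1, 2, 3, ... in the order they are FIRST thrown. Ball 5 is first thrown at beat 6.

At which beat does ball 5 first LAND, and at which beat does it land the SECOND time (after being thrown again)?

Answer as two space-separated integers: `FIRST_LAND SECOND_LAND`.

Beat 0 (L): throw ball1 h=3 -> lands@3:R; in-air after throw: [b1@3:R]
Beat 1 (R): throw ball2 h=8 -> lands@9:R; in-air after throw: [b1@3:R b2@9:R]
Beat 2 (L): throw ball3 h=3 -> lands@5:R; in-air after throw: [b1@3:R b3@5:R b2@9:R]
Beat 3 (R): throw ball1 h=4 -> lands@7:R; in-air after throw: [b3@5:R b1@7:R b2@9:R]
Beat 4 (L): throw ball4 h=7 -> lands@11:R; in-air after throw: [b3@5:R b1@7:R b2@9:R b4@11:R]
Beat 5 (R): throw ball3 h=3 -> lands@8:L; in-air after throw: [b1@7:R b3@8:L b2@9:R b4@11:R]
Beat 6 (L): throw ball5 h=8 -> lands@14:L; in-air after throw: [b1@7:R b3@8:L b2@9:R b4@11:R b5@14:L]
Beat 7 (R): throw ball1 h=3 -> lands@10:L; in-air after throw: [b3@8:L b2@9:R b1@10:L b4@11:R b5@14:L]
Beat 8 (L): throw ball3 h=4 -> lands@12:L; in-air after throw: [b2@9:R b1@10:L b4@11:R b3@12:L b5@14:L]
Beat 9 (R): throw ball2 h=7 -> lands@16:L; in-air after throw: [b1@10:L b4@11:R b3@12:L b5@14:L b2@16:L]
Beat 10 (L): throw ball1 h=3 -> lands@13:R; in-air after throw: [b4@11:R b3@12:L b1@13:R b5@14:L b2@16:L]
Beat 11 (R): throw ball4 h=8 -> lands@19:R; in-air after throw: [b3@12:L b1@13:R b5@14:L b2@16:L b4@19:R]
Beat 12 (L): throw ball3 h=3 -> lands@15:R; in-air after throw: [b1@13:R b5@14:L b3@15:R b2@16:L b4@19:R]
Beat 13 (R): throw ball1 h=4 -> lands@17:R; in-air after throw: [b5@14:L b3@15:R b2@16:L b1@17:R b4@19:R]
Beat 14 (L): throw ball5 h=7 -> lands@21:R; in-air after throw: [b3@15:R b2@16:L b1@17:R b4@19:R b5@21:R]
Beat 15 (R): throw ball3 h=3 -> lands@18:L; in-air after throw: [b2@16:L b1@17:R b3@18:L b4@19:R b5@21:R]
Beat 16 (L): throw ball2 h=8 -> lands@24:L; in-air after throw: [b1@17:R b3@18:L b4@19:R b5@21:R b2@24:L]
Beat 17 (R): throw ball1 h=3 -> lands@20:L; in-air after throw: [b3@18:L b4@19:R b1@20:L b5@21:R b2@24:L]
Beat 18 (L): throw ball3 h=4 -> lands@22:L; in-air after throw: [b4@19:R b1@20:L b5@21:R b3@22:L b2@24:L]
Beat 19 (R): throw ball4 h=7 -> lands@26:L; in-air after throw: [b1@20:L b5@21:R b3@22:L b2@24:L b4@26:L]
Beat 20 (L): throw ball1 h=3 -> lands@23:R; in-air after throw: [b5@21:R b3@22:L b1@23:R b2@24:L b4@26:L]
Beat 21 (R): throw ball5 h=8 -> lands@29:R; in-air after throw: [b3@22:L b1@23:R b2@24:L b4@26:L b5@29:R]
Ball 5: thrown@6 h=8 -> first land @14; rethrown@14 h=7 -> second land @21

Answer: 14 21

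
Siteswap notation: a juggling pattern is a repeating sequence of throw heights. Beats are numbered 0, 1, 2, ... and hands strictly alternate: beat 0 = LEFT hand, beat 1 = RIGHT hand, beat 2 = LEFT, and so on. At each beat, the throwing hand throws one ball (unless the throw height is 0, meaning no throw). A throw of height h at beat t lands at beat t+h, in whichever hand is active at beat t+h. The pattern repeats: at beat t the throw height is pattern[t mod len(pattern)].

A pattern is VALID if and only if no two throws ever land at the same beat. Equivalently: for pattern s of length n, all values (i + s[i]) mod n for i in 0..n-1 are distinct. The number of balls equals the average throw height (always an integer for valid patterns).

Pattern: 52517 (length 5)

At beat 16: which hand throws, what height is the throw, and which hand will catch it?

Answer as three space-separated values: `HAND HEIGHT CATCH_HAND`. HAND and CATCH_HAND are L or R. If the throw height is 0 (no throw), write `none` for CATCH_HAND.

Answer: L 2 L

Derivation:
Beat 16: 16 mod 2 = 0, so hand = L
Throw height = pattern[16 mod 5] = pattern[1] = 2
Lands at beat 16+2=18, 18 mod 2 = 0, so catch hand = L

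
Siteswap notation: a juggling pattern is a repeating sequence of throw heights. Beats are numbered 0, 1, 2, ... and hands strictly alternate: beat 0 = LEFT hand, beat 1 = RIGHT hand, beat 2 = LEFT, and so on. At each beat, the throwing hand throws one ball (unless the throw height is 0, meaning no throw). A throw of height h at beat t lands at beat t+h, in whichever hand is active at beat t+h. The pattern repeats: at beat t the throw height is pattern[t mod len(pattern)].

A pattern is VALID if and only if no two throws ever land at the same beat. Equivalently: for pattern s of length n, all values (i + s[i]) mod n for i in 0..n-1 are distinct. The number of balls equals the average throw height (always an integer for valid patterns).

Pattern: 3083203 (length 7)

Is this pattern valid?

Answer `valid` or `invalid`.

Answer: invalid

Derivation:
i=0: (i + s[i]) mod n = (0 + 3) mod 7 = 3
i=1: (i + s[i]) mod n = (1 + 0) mod 7 = 1
i=2: (i + s[i]) mod n = (2 + 8) mod 7 = 3
i=3: (i + s[i]) mod n = (3 + 3) mod 7 = 6
i=4: (i + s[i]) mod n = (4 + 2) mod 7 = 6
i=5: (i + s[i]) mod n = (5 + 0) mod 7 = 5
i=6: (i + s[i]) mod n = (6 + 3) mod 7 = 2
Residues: [3, 1, 3, 6, 6, 5, 2], distinct: False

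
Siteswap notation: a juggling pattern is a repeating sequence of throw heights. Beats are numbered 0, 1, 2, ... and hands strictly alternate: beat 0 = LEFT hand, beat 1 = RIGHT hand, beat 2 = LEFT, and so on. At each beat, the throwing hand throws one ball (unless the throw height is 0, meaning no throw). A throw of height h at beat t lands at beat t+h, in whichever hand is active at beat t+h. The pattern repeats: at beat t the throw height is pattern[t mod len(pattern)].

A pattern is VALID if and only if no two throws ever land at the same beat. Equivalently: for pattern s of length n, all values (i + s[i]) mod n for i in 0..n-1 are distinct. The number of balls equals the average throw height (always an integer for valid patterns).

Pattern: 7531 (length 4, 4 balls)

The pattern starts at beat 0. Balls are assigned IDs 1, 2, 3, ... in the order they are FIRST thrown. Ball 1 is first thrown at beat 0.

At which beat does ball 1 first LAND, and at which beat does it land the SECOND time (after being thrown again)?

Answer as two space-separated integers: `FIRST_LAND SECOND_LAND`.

Beat 0 (L): throw ball1 h=7 -> lands@7:R; in-air after throw: [b1@7:R]
Beat 1 (R): throw ball2 h=5 -> lands@6:L; in-air after throw: [b2@6:L b1@7:R]
Beat 2 (L): throw ball3 h=3 -> lands@5:R; in-air after throw: [b3@5:R b2@6:L b1@7:R]
Beat 3 (R): throw ball4 h=1 -> lands@4:L; in-air after throw: [b4@4:L b3@5:R b2@6:L b1@7:R]
Beat 4 (L): throw ball4 h=7 -> lands@11:R; in-air after throw: [b3@5:R b2@6:L b1@7:R b4@11:R]
Beat 5 (R): throw ball3 h=5 -> lands@10:L; in-air after throw: [b2@6:L b1@7:R b3@10:L b4@11:R]
Beat 6 (L): throw ball2 h=3 -> lands@9:R; in-air after throw: [b1@7:R b2@9:R b3@10:L b4@11:R]
Beat 7 (R): throw ball1 h=1 -> lands@8:L; in-air after throw: [b1@8:L b2@9:R b3@10:L b4@11:R]
Beat 8 (L): throw ball1 h=7 -> lands@15:R; in-air after throw: [b2@9:R b3@10:L b4@11:R b1@15:R]
Ball 1: thrown@0 h=7 -> first land @7; rethrown@7 h=1 -> second land @8

Answer: 7 8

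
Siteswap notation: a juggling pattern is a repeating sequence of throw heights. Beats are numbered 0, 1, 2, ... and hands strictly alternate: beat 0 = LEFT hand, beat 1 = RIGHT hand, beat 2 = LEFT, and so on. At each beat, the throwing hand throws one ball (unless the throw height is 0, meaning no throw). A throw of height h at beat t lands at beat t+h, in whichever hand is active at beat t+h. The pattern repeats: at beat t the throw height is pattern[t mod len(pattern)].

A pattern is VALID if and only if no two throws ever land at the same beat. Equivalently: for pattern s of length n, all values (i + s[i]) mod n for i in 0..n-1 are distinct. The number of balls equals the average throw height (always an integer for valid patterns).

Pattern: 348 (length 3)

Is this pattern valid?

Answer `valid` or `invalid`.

Answer: valid

Derivation:
i=0: (i + s[i]) mod n = (0 + 3) mod 3 = 0
i=1: (i + s[i]) mod n = (1 + 4) mod 3 = 2
i=2: (i + s[i]) mod n = (2 + 8) mod 3 = 1
Residues: [0, 2, 1], distinct: True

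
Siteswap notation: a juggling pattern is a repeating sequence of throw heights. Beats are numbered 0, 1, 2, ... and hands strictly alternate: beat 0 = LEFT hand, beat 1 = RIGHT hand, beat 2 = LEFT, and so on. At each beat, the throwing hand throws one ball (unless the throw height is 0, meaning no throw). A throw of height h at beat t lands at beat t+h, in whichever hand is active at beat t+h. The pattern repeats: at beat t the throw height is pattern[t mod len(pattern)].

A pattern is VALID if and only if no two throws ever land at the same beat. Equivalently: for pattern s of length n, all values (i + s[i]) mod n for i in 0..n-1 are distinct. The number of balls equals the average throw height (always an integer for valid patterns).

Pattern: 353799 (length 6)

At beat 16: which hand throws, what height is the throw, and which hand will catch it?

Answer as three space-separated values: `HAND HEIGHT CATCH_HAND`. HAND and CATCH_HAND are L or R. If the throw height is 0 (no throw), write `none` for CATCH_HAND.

Answer: L 9 R

Derivation:
Beat 16: 16 mod 2 = 0, so hand = L
Throw height = pattern[16 mod 6] = pattern[4] = 9
Lands at beat 16+9=25, 25 mod 2 = 1, so catch hand = R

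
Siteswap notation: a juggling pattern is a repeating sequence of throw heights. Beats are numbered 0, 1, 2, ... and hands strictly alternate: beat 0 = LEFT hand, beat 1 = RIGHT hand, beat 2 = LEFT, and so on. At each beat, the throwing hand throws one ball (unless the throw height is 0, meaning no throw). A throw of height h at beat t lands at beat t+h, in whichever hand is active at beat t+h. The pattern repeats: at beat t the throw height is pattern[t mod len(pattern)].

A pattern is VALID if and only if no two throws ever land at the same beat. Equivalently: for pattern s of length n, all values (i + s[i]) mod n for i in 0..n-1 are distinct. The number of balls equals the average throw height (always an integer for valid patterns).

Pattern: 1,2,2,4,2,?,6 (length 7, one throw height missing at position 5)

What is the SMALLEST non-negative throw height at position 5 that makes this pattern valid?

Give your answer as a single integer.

Answer: 4

Derivation:
i=0: (0 + 1) mod 7 = 1
i=1: (1 + 2) mod 7 = 3
i=2: (2 + 2) mod 7 = 4
i=3: (3 + 4) mod 7 = 0
i=4: (4 + 2) mod 7 = 6
i=5: s[i]=? (unknown)
i=6: (6 + 6) mod 7 = 5
Known residues: [0, 1, 3, 4, 5, 6]; need a permutation of 0..6, so missing residue r = 2
Need (5 + s) mod 7 = 2; smallest s = (2 - 5) mod 7 = 4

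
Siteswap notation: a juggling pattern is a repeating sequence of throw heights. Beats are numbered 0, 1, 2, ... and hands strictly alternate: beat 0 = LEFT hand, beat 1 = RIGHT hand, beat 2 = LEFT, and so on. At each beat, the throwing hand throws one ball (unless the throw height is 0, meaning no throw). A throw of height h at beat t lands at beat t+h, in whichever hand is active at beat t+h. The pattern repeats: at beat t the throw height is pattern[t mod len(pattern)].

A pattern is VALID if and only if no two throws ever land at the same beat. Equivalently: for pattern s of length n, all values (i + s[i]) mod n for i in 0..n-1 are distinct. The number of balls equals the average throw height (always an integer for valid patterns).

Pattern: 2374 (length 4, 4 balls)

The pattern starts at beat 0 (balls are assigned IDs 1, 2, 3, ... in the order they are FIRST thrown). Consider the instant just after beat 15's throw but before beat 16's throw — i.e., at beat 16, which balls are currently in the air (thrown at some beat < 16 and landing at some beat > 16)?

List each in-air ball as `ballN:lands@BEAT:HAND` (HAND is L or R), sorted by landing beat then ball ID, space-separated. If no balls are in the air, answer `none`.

Answer: ball4:lands@17:R ball3:lands@19:R ball1:lands@21:R

Derivation:
Beat 0 (L): throw ball1 h=2 -> lands@2:L; in-air after throw: [b1@2:L]
Beat 1 (R): throw ball2 h=3 -> lands@4:L; in-air after throw: [b1@2:L b2@4:L]
Beat 2 (L): throw ball1 h=7 -> lands@9:R; in-air after throw: [b2@4:L b1@9:R]
Beat 3 (R): throw ball3 h=4 -> lands@7:R; in-air after throw: [b2@4:L b3@7:R b1@9:R]
Beat 4 (L): throw ball2 h=2 -> lands@6:L; in-air after throw: [b2@6:L b3@7:R b1@9:R]
Beat 5 (R): throw ball4 h=3 -> lands@8:L; in-air after throw: [b2@6:L b3@7:R b4@8:L b1@9:R]
Beat 6 (L): throw ball2 h=7 -> lands@13:R; in-air after throw: [b3@7:R b4@8:L b1@9:R b2@13:R]
Beat 7 (R): throw ball3 h=4 -> lands@11:R; in-air after throw: [b4@8:L b1@9:R b3@11:R b2@13:R]
Beat 8 (L): throw ball4 h=2 -> lands@10:L; in-air after throw: [b1@9:R b4@10:L b3@11:R b2@13:R]
Beat 9 (R): throw ball1 h=3 -> lands@12:L; in-air after throw: [b4@10:L b3@11:R b1@12:L b2@13:R]
Beat 10 (L): throw ball4 h=7 -> lands@17:R; in-air after throw: [b3@11:R b1@12:L b2@13:R b4@17:R]
Beat 11 (R): throw ball3 h=4 -> lands@15:R; in-air after throw: [b1@12:L b2@13:R b3@15:R b4@17:R]
Beat 12 (L): throw ball1 h=2 -> lands@14:L; in-air after throw: [b2@13:R b1@14:L b3@15:R b4@17:R]
Beat 13 (R): throw ball2 h=3 -> lands@16:L; in-air after throw: [b1@14:L b3@15:R b2@16:L b4@17:R]
Beat 14 (L): throw ball1 h=7 -> lands@21:R; in-air after throw: [b3@15:R b2@16:L b4@17:R b1@21:R]
Beat 15 (R): throw ball3 h=4 -> lands@19:R; in-air after throw: [b2@16:L b4@17:R b3@19:R b1@21:R]
Beat 16 (L): throw ball2 h=2 -> lands@18:L; in-air after throw: [b4@17:R b2@18:L b3@19:R b1@21:R]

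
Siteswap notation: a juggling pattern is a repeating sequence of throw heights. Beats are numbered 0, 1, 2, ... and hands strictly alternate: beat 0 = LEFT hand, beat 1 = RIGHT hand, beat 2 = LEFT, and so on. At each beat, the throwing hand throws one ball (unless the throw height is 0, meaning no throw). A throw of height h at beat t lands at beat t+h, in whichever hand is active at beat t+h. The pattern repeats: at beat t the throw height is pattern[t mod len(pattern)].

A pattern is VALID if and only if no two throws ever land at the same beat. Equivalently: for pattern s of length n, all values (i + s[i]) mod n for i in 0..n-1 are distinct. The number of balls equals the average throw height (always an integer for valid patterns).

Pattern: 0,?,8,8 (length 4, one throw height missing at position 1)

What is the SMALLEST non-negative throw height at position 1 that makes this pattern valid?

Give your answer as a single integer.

i=0: (0 + 0) mod 4 = 0
i=1: s[i]=? (unknown)
i=2: (2 + 8) mod 4 = 2
i=3: (3 + 8) mod 4 = 3
Known residues: [0, 2, 3]; need a permutation of 0..3, so missing residue r = 1
Need (1 + s) mod 4 = 1; smallest s = (1 - 1) mod 4 = 0

Answer: 0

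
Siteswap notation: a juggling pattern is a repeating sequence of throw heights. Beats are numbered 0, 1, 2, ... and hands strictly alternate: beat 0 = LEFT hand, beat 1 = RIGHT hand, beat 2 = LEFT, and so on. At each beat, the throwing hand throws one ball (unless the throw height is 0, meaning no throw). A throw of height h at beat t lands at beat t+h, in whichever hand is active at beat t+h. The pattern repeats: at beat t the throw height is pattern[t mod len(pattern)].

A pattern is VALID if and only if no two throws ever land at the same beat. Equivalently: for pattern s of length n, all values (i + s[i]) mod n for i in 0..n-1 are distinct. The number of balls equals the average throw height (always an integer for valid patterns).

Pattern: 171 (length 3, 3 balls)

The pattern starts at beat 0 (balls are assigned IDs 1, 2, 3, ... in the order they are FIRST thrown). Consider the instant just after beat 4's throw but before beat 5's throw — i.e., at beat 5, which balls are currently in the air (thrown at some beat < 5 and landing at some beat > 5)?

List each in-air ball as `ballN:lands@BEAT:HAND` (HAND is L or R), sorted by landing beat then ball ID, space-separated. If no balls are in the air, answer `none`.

Beat 0 (L): throw ball1 h=1 -> lands@1:R; in-air after throw: [b1@1:R]
Beat 1 (R): throw ball1 h=7 -> lands@8:L; in-air after throw: [b1@8:L]
Beat 2 (L): throw ball2 h=1 -> lands@3:R; in-air after throw: [b2@3:R b1@8:L]
Beat 3 (R): throw ball2 h=1 -> lands@4:L; in-air after throw: [b2@4:L b1@8:L]
Beat 4 (L): throw ball2 h=7 -> lands@11:R; in-air after throw: [b1@8:L b2@11:R]
Beat 5 (R): throw ball3 h=1 -> lands@6:L; in-air after throw: [b3@6:L b1@8:L b2@11:R]

Answer: ball1:lands@8:L ball2:lands@11:R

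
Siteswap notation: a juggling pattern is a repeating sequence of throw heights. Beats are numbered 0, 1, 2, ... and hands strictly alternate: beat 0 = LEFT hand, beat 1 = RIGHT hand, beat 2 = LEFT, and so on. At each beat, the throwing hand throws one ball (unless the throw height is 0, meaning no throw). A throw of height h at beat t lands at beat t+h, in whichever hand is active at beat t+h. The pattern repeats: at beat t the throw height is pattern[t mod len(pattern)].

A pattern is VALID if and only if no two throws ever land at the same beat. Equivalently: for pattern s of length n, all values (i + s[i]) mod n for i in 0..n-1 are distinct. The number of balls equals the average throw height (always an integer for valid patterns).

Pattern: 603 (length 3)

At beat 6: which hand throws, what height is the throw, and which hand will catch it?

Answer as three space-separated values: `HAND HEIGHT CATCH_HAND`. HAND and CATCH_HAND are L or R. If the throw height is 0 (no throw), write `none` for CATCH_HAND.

Answer: L 6 L

Derivation:
Beat 6: 6 mod 2 = 0, so hand = L
Throw height = pattern[6 mod 3] = pattern[0] = 6
Lands at beat 6+6=12, 12 mod 2 = 0, so catch hand = L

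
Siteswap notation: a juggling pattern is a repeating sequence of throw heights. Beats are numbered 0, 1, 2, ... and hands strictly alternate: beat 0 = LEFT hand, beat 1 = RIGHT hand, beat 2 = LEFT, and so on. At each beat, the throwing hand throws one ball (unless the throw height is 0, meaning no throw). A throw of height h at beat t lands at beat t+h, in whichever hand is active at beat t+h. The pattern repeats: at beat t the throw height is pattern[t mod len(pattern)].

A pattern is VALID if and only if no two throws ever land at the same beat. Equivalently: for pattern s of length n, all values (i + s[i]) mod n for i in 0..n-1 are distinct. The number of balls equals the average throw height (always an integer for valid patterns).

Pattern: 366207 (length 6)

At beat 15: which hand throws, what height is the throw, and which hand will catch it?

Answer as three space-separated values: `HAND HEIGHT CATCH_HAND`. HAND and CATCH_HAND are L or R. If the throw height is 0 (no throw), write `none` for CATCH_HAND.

Answer: R 2 R

Derivation:
Beat 15: 15 mod 2 = 1, so hand = R
Throw height = pattern[15 mod 6] = pattern[3] = 2
Lands at beat 15+2=17, 17 mod 2 = 1, so catch hand = R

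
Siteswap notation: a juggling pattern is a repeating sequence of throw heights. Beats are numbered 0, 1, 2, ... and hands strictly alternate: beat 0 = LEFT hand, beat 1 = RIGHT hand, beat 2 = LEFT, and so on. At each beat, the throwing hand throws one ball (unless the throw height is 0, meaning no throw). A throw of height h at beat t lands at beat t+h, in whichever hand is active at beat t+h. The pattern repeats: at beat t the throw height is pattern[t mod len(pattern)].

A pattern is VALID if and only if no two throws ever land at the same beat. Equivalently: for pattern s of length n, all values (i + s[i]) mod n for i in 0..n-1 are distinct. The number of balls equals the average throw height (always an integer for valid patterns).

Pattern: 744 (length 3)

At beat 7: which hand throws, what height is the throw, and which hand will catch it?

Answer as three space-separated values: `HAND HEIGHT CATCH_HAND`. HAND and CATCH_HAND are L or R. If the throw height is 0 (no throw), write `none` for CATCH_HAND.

Answer: R 4 R

Derivation:
Beat 7: 7 mod 2 = 1, so hand = R
Throw height = pattern[7 mod 3] = pattern[1] = 4
Lands at beat 7+4=11, 11 mod 2 = 1, so catch hand = R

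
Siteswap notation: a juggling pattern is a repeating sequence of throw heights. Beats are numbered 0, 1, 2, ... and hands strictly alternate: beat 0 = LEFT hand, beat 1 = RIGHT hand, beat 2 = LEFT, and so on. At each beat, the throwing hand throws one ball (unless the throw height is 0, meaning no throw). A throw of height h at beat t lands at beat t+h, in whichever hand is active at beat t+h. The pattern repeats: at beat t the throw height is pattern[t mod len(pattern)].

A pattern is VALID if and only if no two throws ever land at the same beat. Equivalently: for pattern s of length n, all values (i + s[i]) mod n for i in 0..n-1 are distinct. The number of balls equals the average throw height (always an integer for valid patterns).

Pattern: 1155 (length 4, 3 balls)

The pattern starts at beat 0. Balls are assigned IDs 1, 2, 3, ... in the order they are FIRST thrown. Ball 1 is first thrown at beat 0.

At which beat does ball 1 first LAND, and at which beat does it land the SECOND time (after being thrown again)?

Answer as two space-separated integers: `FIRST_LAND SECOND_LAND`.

Answer: 1 2

Derivation:
Beat 0 (L): throw ball1 h=1 -> lands@1:R; in-air after throw: [b1@1:R]
Beat 1 (R): throw ball1 h=1 -> lands@2:L; in-air after throw: [b1@2:L]
Beat 2 (L): throw ball1 h=5 -> lands@7:R; in-air after throw: [b1@7:R]
Ball 1: thrown@0 h=1 -> first land @1; rethrown@1 h=1 -> second land @2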